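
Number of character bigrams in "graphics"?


Word: "graphics" (length 8)
Number of 2-grams = length - 2 + 1 = 8 - 2 + 1
= 7


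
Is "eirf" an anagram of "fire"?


Word 1: "fire" → sorted: efir
Word 2: "eirf" → sorted: efir
Same letters? efir == efir
Anagram = Yes


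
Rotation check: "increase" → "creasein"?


Word: "increase", Candidate: "creasein"
Method: check if candidate is substring of word+word
"increaseincrease" contains "creasein"? Yes
Is rotation = Yes


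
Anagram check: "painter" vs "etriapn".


Word 1: "painter" → sorted: aeinprt
Word 2: "etriapn" → sorted: aeinprt
Same letters? aeinprt == aeinprt
Anagram = Yes


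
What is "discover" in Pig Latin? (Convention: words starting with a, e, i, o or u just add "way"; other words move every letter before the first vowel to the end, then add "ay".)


Word: "discover"
Starts with consonant(s) → move to end, add 'ay'
Consonant cluster: "d"
Pig Latin = "iscoverday"


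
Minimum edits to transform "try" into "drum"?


Word 1: "try" (length 3)
Word 2: "drum" (length 4)
One optimal edit sequence (insert/delete/substitute each cost 1):
  1. substitute 't' -> 'd'  (+1)
  2. keep 'r'
  3. insert 'u'  (+1)
  4. substitute 'y' -> 'm'  (+1)
Total edit operations: 3
Edit distance = 3


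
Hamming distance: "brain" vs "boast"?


Comparing character by character (same length = 5):
  Pos 0: 'b' vs 'b' =
  Pos 1: 'r' vs 'o' !=
  Pos 2: 'a' vs 'a' =
  Pos 3: 'i' vs 's' !=
  Pos 4: 'n' vs 't' !=
Hamming distance = 3


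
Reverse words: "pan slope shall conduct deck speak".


Original: "pan slope shall conduct deck speak"
Words (1..n): pan | slope | shall | conduct | deck | speak
Reversed (n..1): speak | deck | conduct | shall | slope | pan
Result = "speak deck conduct shall slope pan"


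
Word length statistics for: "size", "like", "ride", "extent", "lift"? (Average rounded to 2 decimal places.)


Lengths: "size"=4, "like"=4, "ride"=4, "extent"=6, "lift"=4
Sum = 22, Count = 5
Average = 22/5 = 4.40
= avg=4.40, min=4, max=6


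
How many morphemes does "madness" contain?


Word: "madness"
Morphemes: mad / -ness
Each morpheme carries meaning
= 2 morphemes


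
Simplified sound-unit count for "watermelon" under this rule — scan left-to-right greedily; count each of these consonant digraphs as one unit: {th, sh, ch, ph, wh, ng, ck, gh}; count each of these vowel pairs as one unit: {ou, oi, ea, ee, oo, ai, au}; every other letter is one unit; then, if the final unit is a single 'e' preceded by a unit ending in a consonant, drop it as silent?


Word: "watermelon" (10 letters)
Left-to-right scan:
  1. 'w' (letter)
  2. 'a' (letter)
  3. 't' (letter)
  4. 'e' (letter)
  5. 'r' (letter)
  6. 'm' (letter)
  7. 'e' (letter)
  8. 'l' (letter)
  9. 'o' (letter)
  10. 'n' (letter)
Units from scan: 10
Sound units = 10 units


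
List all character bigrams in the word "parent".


Word: "parent" (length 6)
Number of bigrams = 6 - 2 + 1 = 5
  Position 0: "pa"
  Position 1: "ar"
  Position 2: "re"
  Position 3: "en"
  Position 4: "nt"
Bigrams = "pa", "ar", "re", "en", "nt"


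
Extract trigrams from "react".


Word: "react" (length 5)
Number of trigrams = 5 - 3 + 1 = 3
  Position 0: "rea"
  Position 1: "eac"
  Position 2: "act"
Trigrams = "rea", "eac", "act"


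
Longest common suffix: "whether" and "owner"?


Word 1: "whether"
Word 2: "owner"
Comparing from end:
  Pos -1: 'r' == 'r'
  Pos -2: 'e' == 'e'
  Pos -3: 'h' != 'n' (stop)
LCS = "er" (length 2)


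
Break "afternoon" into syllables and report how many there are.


Word: "afternoon"
Syllable breakdown: af / ter / noon
Counting: 3 parts
= 3 syllables


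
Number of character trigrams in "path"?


Word: "path" (length 4)
Number of 3-grams = length - 3 + 1 = 4 - 3 + 1
= 2


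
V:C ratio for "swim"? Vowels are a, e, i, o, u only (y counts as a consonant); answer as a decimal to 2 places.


Word: "swim"
Vowels (a,e,i,o,u): 1
Consonants: 3
Ratio = 1/3
= 0.33


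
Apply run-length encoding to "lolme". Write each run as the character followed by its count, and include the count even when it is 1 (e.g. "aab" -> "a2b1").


String: "lolme"
Scanning for consecutive runs:
  'l' x 1
  'o' x 1
  'l' x 1
  'm' x 1
  'e' x 1
RLE = "l1o1l1m1e1"


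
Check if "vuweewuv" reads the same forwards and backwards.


Word: "vuweewuv"
Reversed: "vuweewuv"
Forward == Backward? vuweewuv == vuweewuv
Palindrome = Yes


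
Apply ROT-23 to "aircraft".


Word: "aircraft"
Shift: 23
Each letter → (letter + shift) mod 26:
  'a' (0) + 23 = 23 → 'x'
  'i' (8) + 23 = 5 → 'f'
  'r' (17) + 23 = 14 → 'o'
  'c' (2) + 23 = 25 → 'z'
  'r' (17) + 23 = 14 → 'o'
  'a' (0) + 23 = 23 → 'x'
  'f' (5) + 23 = 2 → 'c'
  't' (19) + 23 = 16 → 'q'
Result = "xfozoxcq"


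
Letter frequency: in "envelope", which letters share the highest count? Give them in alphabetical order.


Word: "envelope"
Letter counts:
  'e': 3
  'l': 1
  'n': 1
  'o': 1
  'p': 1
  'v': 1
Maximum count = 3
Most frequent = 'e' (3 times each)


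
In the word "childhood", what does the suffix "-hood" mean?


Suffix: -hood
As in: childhood -> child + -hood
Meaning = state / condition


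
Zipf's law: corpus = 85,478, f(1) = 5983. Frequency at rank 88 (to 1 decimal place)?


Zipf's law: f(r) = f(1) / r
f(1) = 5983
f(88) = 5983 / 88
= 68.0 occurrences


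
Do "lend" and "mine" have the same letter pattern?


Pattern of "lend": [0, 1, 2, 3]
Pattern of "mine": [0, 1, 2, 3]
Patterns match
Same pattern = Yes


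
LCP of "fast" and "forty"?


Word 1: "fast"
Word 2: "forty"
Comparing from start:
  Pos 0: 'f' == 'f'
  Pos 1: 'a' != 'o' (stop)
LCP = "f" (length 1)


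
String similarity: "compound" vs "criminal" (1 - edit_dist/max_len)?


Word 1: "compound" (length 8)
Word 2: "criminal" (length 8)
One optimal edit sequence:
  1. keep 'c'
  2. substitute 'o' -> 'r'  (+1)
  3. substitute 'm' -> 'i'  (+1)
  4. substitute 'p' -> 'm'  (+1)
  5. substitute 'o' -> 'i'  (+1)
  6. substitute 'u' -> 'n'  (+1)
  7. substitute 'n' -> 'a'  (+1)
  8. substitute 'd' -> 'l'  (+1)
Edit distance = 7
Max length = max(8, 8) = 8
Similarity = 1 - 7/8
= 0.1250


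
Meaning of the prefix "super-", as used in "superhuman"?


Prefix: super-
Example: superhuman (super- + human)
Meaning = above / beyond


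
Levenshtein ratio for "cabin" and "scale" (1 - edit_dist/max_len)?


Word 1: "cabin" (length 5)
Word 2: "scale" (length 5)
One optimal edit sequence:
  1. insert 's'  (+1)
  2. keep 'c'
  3. keep 'a'
  4. delete 'b'  (+1)
  5. substitute 'i' -> 'l'  (+1)
  6. substitute 'n' -> 'e'  (+1)
Edit distance = 4
Max length = max(5, 5) = 5
Similarity = 1 - 4/5
= 0.2000


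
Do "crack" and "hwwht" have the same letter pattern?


Pattern of "crack": [0, 1, 2, 0, 3]
Pattern of "hwwht": [0, 1, 1, 0, 2]
Patterns do not match
Same pattern = No


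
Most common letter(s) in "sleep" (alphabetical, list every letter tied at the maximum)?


Word: "sleep"
Letter counts:
  'e': 2
  'l': 1
  'p': 1
  's': 1
Maximum count = 2
Most frequent = 'e' (2 times each)


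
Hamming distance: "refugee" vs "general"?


Comparing character by character (same length = 7):
  Pos 0: 'r' vs 'g' !=
  Pos 1: 'e' vs 'e' =
  Pos 2: 'f' vs 'n' !=
  Pos 3: 'u' vs 'e' !=
  Pos 4: 'g' vs 'r' !=
  Pos 5: 'e' vs 'a' !=
  Pos 6: 'e' vs 'l' !=
Hamming distance = 6


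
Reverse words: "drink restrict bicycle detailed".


Original: "drink restrict bicycle detailed"
Words (1..n): drink | restrict | bicycle | detailed
Reversed (n..1): detailed | bicycle | restrict | drink
Result = "detailed bicycle restrict drink"


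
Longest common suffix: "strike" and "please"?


Word 1: "strike"
Word 2: "please"
Comparing from end:
  Pos -1: 'e' == 'e'
  Pos -2: 'k' != 's' (stop)
LCS = "e" (length 1)


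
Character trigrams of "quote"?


Word: "quote" (length 5)
Number of trigrams = 5 - 3 + 1 = 3
  Position 0: "quo"
  Position 1: "uot"
  Position 2: "ote"
Trigrams = "quo", "uot", "ote"


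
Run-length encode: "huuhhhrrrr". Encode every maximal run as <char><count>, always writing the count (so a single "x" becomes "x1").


String: "huuhhhrrrr"
Scanning for consecutive runs:
  'h' x 1
  'u' x 2
  'h' x 3
  'r' x 4
RLE = "h1u2h3r4"


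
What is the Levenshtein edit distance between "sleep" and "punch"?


Word 1: "sleep" (length 5)
Word 2: "punch" (length 5)
One optimal edit sequence (insert/delete/substitute each cost 1):
  1. substitute 's' -> 'p'  (+1)
  2. substitute 'l' -> 'u'  (+1)
  3. substitute 'e' -> 'n'  (+1)
  4. substitute 'e' -> 'c'  (+1)
  5. substitute 'p' -> 'h'  (+1)
Total edit operations: 5
Edit distance = 5


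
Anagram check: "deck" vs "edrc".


Word 1: "deck" → sorted: cdek
Word 2: "edrc" → sorted: cder
Same letters? cdek != cder
Anagram = No


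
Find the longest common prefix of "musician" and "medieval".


Word 1: "musician"
Word 2: "medieval"
Comparing from start:
  Pos 0: 'm' == 'm'
  Pos 1: 'u' != 'e' (stop)
LCP = "m" (length 1)


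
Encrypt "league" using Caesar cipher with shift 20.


Word: "league"
Shift: 20
Each letter → (letter + shift) mod 26:
  'l' (11) + 20 = 5 → 'f'
  'e' (4) + 20 = 24 → 'y'
  'a' (0) + 20 = 20 → 'u'
  'g' (6) + 20 = 0 → 'a'
  'u' (20) + 20 = 14 → 'o'
  'e' (4) + 20 = 24 → 'y'
Result = "fyuaoy"


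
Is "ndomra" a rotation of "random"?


Word: "random", Candidate: "ndomra"
Method: check if candidate is substring of word+word
"randomrandom" contains "ndomra"? Yes
Is rotation = Yes


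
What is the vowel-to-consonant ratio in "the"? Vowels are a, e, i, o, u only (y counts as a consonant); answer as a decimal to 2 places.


Word: "the"
Vowels (a,e,i,o,u): 1
Consonants: 2
Ratio = 1/2
= 0.50


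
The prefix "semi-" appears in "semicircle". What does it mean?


Prefix: semi-
As in: semicircle -> semi- + circle
Meaning = half


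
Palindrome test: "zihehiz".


Word: "zihehiz"
Reversed: "zihehiz"
Forward == Backward? zihehiz == zihehiz
Palindrome = Yes


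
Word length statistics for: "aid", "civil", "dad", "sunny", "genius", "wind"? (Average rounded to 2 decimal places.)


Lengths: "aid"=3, "civil"=5, "dad"=3, "sunny"=5, "genius"=6, "wind"=4
Sum = 26, Count = 6
Average = 26/6 = 4.33
= avg=4.33, min=3, max=6


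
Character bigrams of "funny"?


Word: "funny" (length 5)
Number of bigrams = 5 - 2 + 1 = 4
  Position 0: "fu"
  Position 1: "un"
  Position 2: "nn"
  Position 3: "ny"
Bigrams = "fu", "un", "nn", "ny"


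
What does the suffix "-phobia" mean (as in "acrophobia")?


Suffix: -phobia
Example: acrophobia = acro- + -phobia
Meaning = fear of


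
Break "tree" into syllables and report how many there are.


Word: "tree"
Syllable breakdown: tree
Counting: 1 part
= 1 syllable


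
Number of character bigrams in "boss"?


Word: "boss" (length 4)
Number of 2-grams = length - 2 + 1 = 4 - 2 + 1
= 3


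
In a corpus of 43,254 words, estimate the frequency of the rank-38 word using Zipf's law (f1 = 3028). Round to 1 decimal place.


Zipf's law: f(r) = f(1) / r
f(1) = 3028
f(38) = 3028 / 38
= 79.7 occurrences


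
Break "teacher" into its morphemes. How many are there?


Word: "teacher"
Morphemes: teach + -er
Each morpheme carries meaning
= 2 morphemes


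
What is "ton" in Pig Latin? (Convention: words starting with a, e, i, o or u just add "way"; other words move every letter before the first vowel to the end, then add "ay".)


Word: "ton"
Starts with consonant(s) → move to end, add 'ay'
Consonant cluster: "t"
Pig Latin = "ontay"


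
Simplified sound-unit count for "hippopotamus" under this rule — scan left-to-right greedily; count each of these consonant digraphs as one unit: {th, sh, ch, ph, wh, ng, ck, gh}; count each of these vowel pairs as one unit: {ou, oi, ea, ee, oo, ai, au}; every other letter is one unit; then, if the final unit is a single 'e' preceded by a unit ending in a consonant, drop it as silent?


Word: "hippopotamus" (12 letters)
Left-to-right scan:
  1. 'h' (letter)
  2. 'i' (letter)
  3. 'p' (letter)
  4. 'p' (letter)
  5. 'o' (letter)
  6. 'p' (letter)
  7. 'o' (letter)
  8. 't' (letter)
  9. 'a' (letter)
  10. 'm' (letter)
  11. 'u' (letter)
  12. 's' (letter)
Units from scan: 12
Sound units = 12 units


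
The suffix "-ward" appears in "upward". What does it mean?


Suffix: -ward
As in: upward -> up + -ward
Meaning = in the direction of


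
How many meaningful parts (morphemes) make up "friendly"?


Word: "friendly"
Morphemes: friend | -ly
Each morpheme carries meaning
= 2 morphemes


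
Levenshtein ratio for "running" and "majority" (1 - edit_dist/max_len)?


Word 1: "running" (length 7)
Word 2: "majority" (length 8)
One optimal edit sequence:
  1. insert 'm'  (+1)
  2. substitute 'r' -> 'a'  (+1)
  3. substitute 'u' -> 'j'  (+1)
  4. substitute 'n' -> 'o'  (+1)
  5. substitute 'n' -> 'r'  (+1)
  6. keep 'i'
  7. substitute 'n' -> 't'  (+1)
  8. substitute 'g' -> 'y'  (+1)
Edit distance = 7
Max length = max(7, 8) = 8
Similarity = 1 - 7/8
= 0.1250


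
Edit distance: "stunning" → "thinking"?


Word 1: "stunning" (length 8)
Word 2: "thinking" (length 8)
One optimal edit sequence (insert/delete/substitute each cost 1):
  1. substitute 's' -> 't'  (+1)
  2. substitute 't' -> 'h'  (+1)
  3. substitute 'u' -> 'i'  (+1)
  4. keep 'n'
  5. substitute 'n' -> 'k'  (+1)
  6. keep 'i'
  7. keep 'n'
  8. keep 'g'
Total edit operations: 4
Edit distance = 4


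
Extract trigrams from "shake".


Word: "shake" (length 5)
Number of trigrams = 5 - 3 + 1 = 3
  Position 0: "sha"
  Position 1: "hak"
  Position 2: "ake"
Trigrams = "sha", "hak", "ake"


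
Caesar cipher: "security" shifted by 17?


Word: "security"
Shift: 17
Each letter → (letter + shift) mod 26:
  's' (18) + 17 = 9 → 'j'
  'e' (4) + 17 = 21 → 'v'
  'c' (2) + 17 = 19 → 't'
  'u' (20) + 17 = 11 → 'l'
  'r' (17) + 17 = 8 → 'i'
  'i' (8) + 17 = 25 → 'z'
  't' (19) + 17 = 10 → 'k'
  'y' (24) + 17 = 15 → 'p'
Result = "jvtlizkp"


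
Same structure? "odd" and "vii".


Pattern of "odd": [0, 1, 1]
Pattern of "vii": [0, 1, 1]
Patterns match
Same pattern = Yes


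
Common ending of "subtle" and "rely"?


Word 1: "subtle"
Word 2: "rely"
Comparing from end:
  Pos -1: 'e' != 'y' (stop)
LCS = "" (length 0)


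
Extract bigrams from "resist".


Word: "resist" (length 6)
Number of bigrams = 6 - 2 + 1 = 5
  Position 0: "re"
  Position 1: "es"
  Position 2: "si"
  Position 3: "is"
  Position 4: "st"
Bigrams = "re", "es", "si", "is", "st"


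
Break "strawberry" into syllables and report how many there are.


Word: "strawberry"
Syllable breakdown: straw / ber / ry
Counting: 3 parts
= 3 syllables


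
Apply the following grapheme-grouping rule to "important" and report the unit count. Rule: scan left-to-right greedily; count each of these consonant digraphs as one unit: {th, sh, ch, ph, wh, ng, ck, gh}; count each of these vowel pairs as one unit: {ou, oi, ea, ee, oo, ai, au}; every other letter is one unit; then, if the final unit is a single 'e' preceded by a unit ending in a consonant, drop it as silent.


Word: "important" (9 letters)
Left-to-right scan:
  (1) 'i' (letter)
  (2) 'm' (letter)
  (3) 'p' (letter)
  (4) 'o' (letter)
  (5) 'r' (letter)
  (6) 't' (letter)
  (7) 'a' (letter)
  (8) 'n' (letter)
  (9) 't' (letter)
Units from scan: 9
Sound units = 9 units


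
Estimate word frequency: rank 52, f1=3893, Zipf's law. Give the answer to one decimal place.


Zipf's law: f(r) = f(1) / r
f(1) = 3893
f(52) = 3893 / 52
= 74.9 occurrences


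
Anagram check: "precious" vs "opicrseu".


Word 1: "precious" → sorted: ceioprsu
Word 2: "opicrseu" → sorted: ceioprsu
Same letters? ceioprsu == ceioprsu
Anagram = Yes


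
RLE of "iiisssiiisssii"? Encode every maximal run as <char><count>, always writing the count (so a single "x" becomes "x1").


String: "iiisssiiisssii"
Scanning for consecutive runs:
  'i' x 3
  's' x 3
  'i' x 3
  's' x 3
  'i' x 2
RLE = "i3s3i3s3i2"


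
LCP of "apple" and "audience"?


Word 1: "apple"
Word 2: "audience"
Comparing from start:
  Pos 0: 'a' == 'a'
  Pos 1: 'p' != 'u' (stop)
LCP = "a" (length 1)


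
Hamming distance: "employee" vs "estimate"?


Comparing character by character (same length = 8):
  Pos 0: 'e' vs 'e' =
  Pos 1: 'm' vs 's' !=
  Pos 2: 'p' vs 't' !=
  Pos 3: 'l' vs 'i' !=
  Pos 4: 'o' vs 'm' !=
  Pos 5: 'y' vs 'a' !=
  Pos 6: 'e' vs 't' !=
  Pos 7: 'e' vs 'e' =
Hamming distance = 6


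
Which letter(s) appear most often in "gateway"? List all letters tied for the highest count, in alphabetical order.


Word: "gateway"
Letter counts:
  'a': 2
  'e': 1
  'g': 1
  't': 1
  'w': 1
  'y': 1
Maximum count = 2
Most frequent = 'a' (2 times each)


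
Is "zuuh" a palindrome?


Word: "zuuh"
Reversed: "huuz"
Forward == Backward? zuuh != huuz
Palindrome = No


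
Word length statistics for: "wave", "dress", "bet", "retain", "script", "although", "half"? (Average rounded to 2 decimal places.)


Lengths: "wave"=4, "dress"=5, "bet"=3, "retain"=6, "script"=6, "although"=8, "half"=4
Sum = 36, Count = 7
Average = 36/7 = 5.14
= avg=5.14, min=3, max=8


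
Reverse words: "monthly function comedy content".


Original: "monthly function comedy content"
Words (1..n): monthly | function | comedy | content
Reversed (n..1): content | comedy | function | monthly
Result = "content comedy function monthly"


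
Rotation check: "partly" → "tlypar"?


Word: "partly", Candidate: "tlypar"
Method: check if candidate is substring of word+word
"partlypartly" contains "tlypar"? Yes
Is rotation = Yes


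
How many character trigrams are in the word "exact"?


Word: "exact" (length 5)
Number of 3-grams = length - 3 + 1 = 5 - 3 + 1
= 3


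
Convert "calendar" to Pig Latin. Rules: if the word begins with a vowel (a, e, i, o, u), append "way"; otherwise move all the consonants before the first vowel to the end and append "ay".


Word: "calendar"
Starts with consonant(s) → move to end, add 'ay'
Consonant cluster: "c"
Pig Latin = "alendarcay"


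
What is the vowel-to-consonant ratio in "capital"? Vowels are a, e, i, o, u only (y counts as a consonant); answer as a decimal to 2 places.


Word: "capital"
Vowels (a,e,i,o,u): 3
Consonants: 4
Ratio = 3/4
= 0.75


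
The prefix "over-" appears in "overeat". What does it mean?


Prefix: over-
Example: overeat = over- + eat
Meaning = excessive


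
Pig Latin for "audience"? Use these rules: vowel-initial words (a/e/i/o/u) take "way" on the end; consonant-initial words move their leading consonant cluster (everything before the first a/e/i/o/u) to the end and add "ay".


Word: "audience"
Starts with vowel → add 'way'
Pig Latin = "audienceway"


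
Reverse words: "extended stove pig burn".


Original: "extended stove pig burn"
Words (1..n): extended | stove | pig | burn
Reversed (n..1): burn | pig | stove | extended
Result = "burn pig stove extended"


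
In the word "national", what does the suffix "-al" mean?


Suffix: -al
Example: national = nation + -al
Meaning = relating to


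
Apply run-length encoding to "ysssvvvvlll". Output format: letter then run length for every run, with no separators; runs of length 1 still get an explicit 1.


String: "ysssvvvvlll"
Scanning for consecutive runs:
  'y' x 1
  's' x 3
  'v' x 4
  'l' x 3
RLE = "y1s3v4l3"


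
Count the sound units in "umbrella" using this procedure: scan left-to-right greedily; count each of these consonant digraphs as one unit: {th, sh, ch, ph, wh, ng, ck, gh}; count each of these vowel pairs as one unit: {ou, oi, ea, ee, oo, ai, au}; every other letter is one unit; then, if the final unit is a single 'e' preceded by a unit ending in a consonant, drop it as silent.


Word: "umbrella" (8 letters)
Left-to-right scan:
  [1] 'u' (letter)
  [2] 'm' (letter)
  [3] 'b' (letter)
  [4] 'r' (letter)
  [5] 'e' (letter)
  [6] 'l' (letter)
  [7] 'l' (letter)
  [8] 'a' (letter)
Units from scan: 8
Sound units = 8 units


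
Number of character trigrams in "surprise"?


Word: "surprise" (length 8)
Number of 3-grams = length - 3 + 1 = 8 - 3 + 1
= 6


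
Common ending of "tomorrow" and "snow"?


Word 1: "tomorrow"
Word 2: "snow"
Comparing from end:
  Pos -1: 'w' == 'w'
  Pos -2: 'o' == 'o'
  Pos -3: 'r' != 'n' (stop)
LCS = "ow" (length 2)


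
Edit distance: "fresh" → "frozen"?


Word 1: "fresh" (length 5)
Word 2: "frozen" (length 6)
One optimal edit sequence (insert/delete/substitute each cost 1):
  1. keep 'f'
  2. keep 'r'
  3. insert 'o'  (+1)
  4. substitute 'e' -> 'z'  (+1)
  5. substitute 's' -> 'e'  (+1)
  6. substitute 'h' -> 'n'  (+1)
Total edit operations: 4
Edit distance = 4


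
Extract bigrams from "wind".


Word: "wind" (length 4)
Number of bigrams = 4 - 2 + 1 = 3
  Position 0: "wi"
  Position 1: "in"
  Position 2: "nd"
Bigrams = "wi", "in", "nd"


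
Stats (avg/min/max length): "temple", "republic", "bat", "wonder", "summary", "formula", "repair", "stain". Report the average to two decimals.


Lengths: "temple"=6, "republic"=8, "bat"=3, "wonder"=6, "summary"=7, "formula"=7, "repair"=6, "stain"=5
Sum = 48, Count = 8
Average = 48/8 = 6.00
= avg=6.00, min=3, max=8


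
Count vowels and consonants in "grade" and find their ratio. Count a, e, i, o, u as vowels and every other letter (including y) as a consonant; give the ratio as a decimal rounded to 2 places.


Word: "grade"
Vowels (a,e,i,o,u): 2
Consonants: 3
Ratio = 2/3
= 0.67


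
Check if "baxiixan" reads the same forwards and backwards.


Word: "baxiixan"
Reversed: "naxiixab"
Forward == Backward? baxiixan != naxiixab
Palindrome = No


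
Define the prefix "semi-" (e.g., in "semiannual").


Prefix: semi-
Example: semiannual = semi- + annual
Meaning = half


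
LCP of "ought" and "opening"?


Word 1: "ought"
Word 2: "opening"
Comparing from start:
  Pos 0: 'o' == 'o'
  Pos 1: 'u' != 'p' (stop)
LCP = "o" (length 1)


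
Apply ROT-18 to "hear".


Word: "hear"
Shift: 18
Each letter → (letter + shift) mod 26:
  'h' (7) + 18 = 25 → 'z'
  'e' (4) + 18 = 22 → 'w'
  'a' (0) + 18 = 18 → 's'
  'r' (17) + 18 = 9 → 'j'
Result = "zwsj"


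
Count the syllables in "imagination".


Word: "imagination"
Syllable breakdown: i-mag-i-na-tion
Counting: 5 parts
= 5 syllables


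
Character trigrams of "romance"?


Word: "romance" (length 7)
Number of trigrams = 7 - 3 + 1 = 5
  Position 0: "rom"
  Position 1: "oma"
  Position 2: "man"
  Position 3: "anc"
  Position 4: "nce"
Trigrams = "rom", "oma", "man", "anc", "nce"


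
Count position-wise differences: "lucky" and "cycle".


Comparing character by character (same length = 5):
  Pos 0: 'l' vs 'c' !=
  Pos 1: 'u' vs 'y' !=
  Pos 2: 'c' vs 'c' =
  Pos 3: 'k' vs 'l' !=
  Pos 4: 'y' vs 'e' !=
Hamming distance = 4


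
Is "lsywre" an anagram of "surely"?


Word 1: "surely" → sorted: elrsuy
Word 2: "lsywre" → sorted: elrswy
Same letters? elrsuy != elrswy
Anagram = No


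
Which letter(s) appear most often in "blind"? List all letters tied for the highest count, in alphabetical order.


Word: "blind"
Letter counts:
  'b': 1
  'd': 1
  'i': 1
  'l': 1
  'n': 1
Maximum count = 1
Most frequent = 'b', 'd', 'i', 'l', 'n' (1 time each)


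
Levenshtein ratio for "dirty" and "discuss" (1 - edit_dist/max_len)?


Word 1: "dirty" (length 5)
Word 2: "discuss" (length 7)
One optimal edit sequence:
  1. keep 'd'
  2. keep 'i'
  3. insert 's'  (+1)
  4. insert 'c'  (+1)
  5. substitute 'r' -> 'u'  (+1)
  6. substitute 't' -> 's'  (+1)
  7. substitute 'y' -> 's'  (+1)
Edit distance = 5
Max length = max(5, 7) = 7
Similarity = 1 - 5/7
= 0.2857


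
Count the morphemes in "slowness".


Word: "slowness"
Morphemes: slow / -ness
Each morpheme carries meaning
= 2 morphemes


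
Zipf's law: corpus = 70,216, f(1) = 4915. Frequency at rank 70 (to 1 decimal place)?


Zipf's law: f(r) = f(1) / r
f(1) = 4915
f(70) = 4915 / 70
= 70.2 occurrences


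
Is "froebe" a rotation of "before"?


Word: "before", Candidate: "froebe"
Method: check if candidate is substring of word+word
"beforebefore" contains "froebe"? No
Is rotation = No


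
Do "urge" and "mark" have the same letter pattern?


Pattern of "urge": [0, 1, 2, 3]
Pattern of "mark": [0, 1, 2, 3]
Patterns match
Same pattern = Yes


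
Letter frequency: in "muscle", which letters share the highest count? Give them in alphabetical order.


Word: "muscle"
Letter counts:
  'c': 1
  'e': 1
  'l': 1
  'm': 1
  's': 1
  'u': 1
Maximum count = 1
Most frequent = 'c', 'e', 'l', 'm', 's', 'u' (1 time each)


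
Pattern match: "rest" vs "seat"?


Pattern of "rest": [0, 1, 2, 3]
Pattern of "seat": [0, 1, 2, 3]
Patterns match
Same pattern = Yes


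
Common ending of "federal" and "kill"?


Word 1: "federal"
Word 2: "kill"
Comparing from end:
  Pos -1: 'l' == 'l'
  Pos -2: 'a' != 'l' (stop)
LCS = "l" (length 1)


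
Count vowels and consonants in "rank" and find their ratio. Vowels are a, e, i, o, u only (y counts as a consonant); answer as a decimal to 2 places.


Word: "rank"
Vowels (a,e,i,o,u): 1
Consonants: 3
Ratio = 1/3
= 0.33


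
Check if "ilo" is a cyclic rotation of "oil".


Word: "oil", Candidate: "ilo"
Method: check if candidate is substring of word+word
"oiloil" contains "ilo"? Yes
Is rotation = Yes


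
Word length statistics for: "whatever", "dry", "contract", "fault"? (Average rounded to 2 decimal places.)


Lengths: "whatever"=8, "dry"=3, "contract"=8, "fault"=5
Sum = 24, Count = 4
Average = 24/4 = 6.00
= avg=6.00, min=3, max=8


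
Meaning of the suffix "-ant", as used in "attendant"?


Suffix: -ant
Example: attendant (attend + -ant)
Meaning = one who / that which


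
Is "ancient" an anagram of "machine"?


Word 1: "machine" → sorted: acehimn
Word 2: "ancient" → sorted: aceinnt
Same letters? acehimn != aceinnt
Anagram = No


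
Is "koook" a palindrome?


Word: "koook"
Reversed: "koook"
Forward == Backward? koook == koook
Palindrome = Yes


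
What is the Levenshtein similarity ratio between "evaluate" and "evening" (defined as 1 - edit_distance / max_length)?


Word 1: "evaluate" (length 8)
Word 2: "evening" (length 7)
One optimal edit sequence:
  1. keep 'e'
  2. keep 'v'
  3. delete 'a'  (+1)
  4. substitute 'l' -> 'e'  (+1)
  5. substitute 'u' -> 'n'  (+1)
  6. substitute 'a' -> 'i'  (+1)
  7. substitute 't' -> 'n'  (+1)
  8. substitute 'e' -> 'g'  (+1)
Edit distance = 6
Max length = max(8, 7) = 8
Similarity = 1 - 6/8
= 0.2500


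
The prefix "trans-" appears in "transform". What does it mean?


Prefix: trans-
Example: transform = trans- + form
Meaning = across


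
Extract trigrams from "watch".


Word: "watch" (length 5)
Number of trigrams = 5 - 3 + 1 = 3
  Position 0: "wat"
  Position 1: "atc"
  Position 2: "tch"
Trigrams = "wat", "atc", "tch"


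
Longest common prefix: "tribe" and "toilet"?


Word 1: "tribe"
Word 2: "toilet"
Comparing from start:
  Pos 0: 't' == 't'
  Pos 1: 'r' != 'o' (stop)
LCP = "t" (length 1)


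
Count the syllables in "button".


Word: "button"
Syllable breakdown: but · ton
Counting: 2 parts
= 2 syllables


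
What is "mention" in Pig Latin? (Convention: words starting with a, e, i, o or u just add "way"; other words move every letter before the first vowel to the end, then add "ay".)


Word: "mention"
Starts with consonant(s) → move to end, add 'ay'
Consonant cluster: "m"
Pig Latin = "entionmay"


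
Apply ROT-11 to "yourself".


Word: "yourself"
Shift: 11
Each letter → (letter + shift) mod 26:
  'y' (24) + 11 = 9 → 'j'
  'o' (14) + 11 = 25 → 'z'
  'u' (20) + 11 = 5 → 'f'
  'r' (17) + 11 = 2 → 'c'
  's' (18) + 11 = 3 → 'd'
  'e' (4) + 11 = 15 → 'p'
  'l' (11) + 11 = 22 → 'w'
  'f' (5) + 11 = 16 → 'q'
Result = "jzfcdpwq"


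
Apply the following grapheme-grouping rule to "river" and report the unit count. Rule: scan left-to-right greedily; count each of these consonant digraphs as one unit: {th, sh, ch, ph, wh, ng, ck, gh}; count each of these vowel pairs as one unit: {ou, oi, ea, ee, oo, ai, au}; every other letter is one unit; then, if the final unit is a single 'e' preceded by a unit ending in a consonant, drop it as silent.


Word: "river" (5 letters)
Left-to-right scan:
  1. 'r' (letter)
  2. 'i' (letter)
  3. 'v' (letter)
  4. 'e' (letter)
  5. 'r' (letter)
Units from scan: 5
Sound units = 5 units


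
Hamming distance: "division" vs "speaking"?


Comparing character by character (same length = 8):
  Pos 0: 'd' vs 's' !=
  Pos 1: 'i' vs 'p' !=
  Pos 2: 'v' vs 'e' !=
  Pos 3: 'i' vs 'a' !=
  Pos 4: 's' vs 'k' !=
  Pos 5: 'i' vs 'i' =
  Pos 6: 'o' vs 'n' !=
  Pos 7: 'n' vs 'g' !=
Hamming distance = 7


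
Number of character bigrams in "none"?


Word: "none" (length 4)
Number of 2-grams = length - 2 + 1 = 4 - 2 + 1
= 3


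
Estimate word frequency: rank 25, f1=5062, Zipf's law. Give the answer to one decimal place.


Zipf's law: f(r) = f(1) / r
f(1) = 5062
f(25) = 5062 / 25
= 202.5 occurrences


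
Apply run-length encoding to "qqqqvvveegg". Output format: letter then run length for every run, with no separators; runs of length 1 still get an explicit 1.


String: "qqqqvvveegg"
Scanning for consecutive runs:
  'q' x 4
  'v' x 3
  'e' x 2
  'g' x 2
RLE = "q4v3e2g2"


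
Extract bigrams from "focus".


Word: "focus" (length 5)
Number of bigrams = 5 - 2 + 1 = 4
  Position 0: "fo"
  Position 1: "oc"
  Position 2: "cu"
  Position 3: "us"
Bigrams = "fo", "oc", "cu", "us"


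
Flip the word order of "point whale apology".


Original: "point whale apology"
Words (1..n): point | whale | apology
Reversed (n..1): apology | whale | point
Result = "apology whale point"


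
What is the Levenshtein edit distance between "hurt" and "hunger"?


Word 1: "hurt" (length 4)
Word 2: "hunger" (length 6)
One optimal edit sequence (insert/delete/substitute each cost 1):
  1. keep 'h'
  2. keep 'u'
  3. insert 'n'  (+1)
  4. insert 'g'  (+1)
  5. substitute 'r' -> 'e'  (+1)
  6. substitute 't' -> 'r'  (+1)
Total edit operations: 4
Edit distance = 4


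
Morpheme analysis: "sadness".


Word: "sadness"
Morphemes: sad | -ness
Each morpheme carries meaning
= 2 morphemes


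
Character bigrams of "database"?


Word: "database" (length 8)
Number of bigrams = 8 - 2 + 1 = 7
  Position 0: "da"
  Position 1: "at"
  Position 2: "ta"
  Position 3: "ab"
  Position 4: "ba"
  Position 5: "as"
  Position 6: "se"
Bigrams = "da", "at", "ta", "ab", "ba", "as", "se"


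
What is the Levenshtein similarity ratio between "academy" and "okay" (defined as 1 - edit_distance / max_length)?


Word 1: "academy" (length 7)
Word 2: "okay" (length 4)
One optimal edit sequence:
  1. substitute 'a' -> 'o'  (+1)
  2. substitute 'c' -> 'k'  (+1)
  3. keep 'a'
  4. delete 'd'  (+1)
  5. delete 'e'  (+1)
  6. delete 'm'  (+1)
  7. keep 'y'
Edit distance = 5
Max length = max(7, 4) = 7
Similarity = 1 - 5/7
= 0.2857


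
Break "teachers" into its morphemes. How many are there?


Word: "teachers"
Morphemes: teach / -er / -s
Each morpheme carries meaning
= 3 morphemes


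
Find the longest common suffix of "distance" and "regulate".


Word 1: "distance"
Word 2: "regulate"
Comparing from end:
  Pos -1: 'e' == 'e'
  Pos -2: 'c' != 't' (stop)
LCS = "e" (length 1)


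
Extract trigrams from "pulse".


Word: "pulse" (length 5)
Number of trigrams = 5 - 3 + 1 = 3
  Position 0: "pul"
  Position 1: "uls"
  Position 2: "lse"
Trigrams = "pul", "uls", "lse"


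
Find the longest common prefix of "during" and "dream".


Word 1: "during"
Word 2: "dream"
Comparing from start:
  Pos 0: 'd' == 'd'
  Pos 1: 'u' != 'r' (stop)
LCP = "d" (length 1)


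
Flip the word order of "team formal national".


Original: "team formal national"
Words (1..n): team | formal | national
Reversed (n..1): national | formal | team
Result = "national formal team"


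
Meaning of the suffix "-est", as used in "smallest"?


Suffix: -est
Example: smallest (small + -est)
Meaning = most


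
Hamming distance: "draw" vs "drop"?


Comparing character by character (same length = 4):
  Pos 0: 'd' vs 'd' =
  Pos 1: 'r' vs 'r' =
  Pos 2: 'a' vs 'o' !=
  Pos 3: 'w' vs 'p' !=
Hamming distance = 2


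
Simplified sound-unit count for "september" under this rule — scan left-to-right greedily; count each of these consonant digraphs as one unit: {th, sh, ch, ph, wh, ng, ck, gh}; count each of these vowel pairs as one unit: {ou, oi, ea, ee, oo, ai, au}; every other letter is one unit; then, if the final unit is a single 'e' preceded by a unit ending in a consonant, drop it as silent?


Word: "september" (9 letters)
Left-to-right scan:
  (1) 's' (letter)
  (2) 'e' (letter)
  (3) 'p' (letter)
  (4) 't' (letter)
  (5) 'e' (letter)
  (6) 'm' (letter)
  (7) 'b' (letter)
  (8) 'e' (letter)
  (9) 'r' (letter)
Units from scan: 9
Sound units = 9 units


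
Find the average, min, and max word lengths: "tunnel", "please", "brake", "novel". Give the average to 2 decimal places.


Lengths: "tunnel"=6, "please"=6, "brake"=5, "novel"=5
Sum = 22, Count = 4
Average = 22/4 = 5.50
= avg=5.50, min=5, max=6


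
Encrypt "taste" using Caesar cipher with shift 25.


Word: "taste"
Shift: 25
Each letter → (letter + shift) mod 26:
  't' (19) + 25 = 18 → 's'
  'a' (0) + 25 = 25 → 'z'
  's' (18) + 25 = 17 → 'r'
  't' (19) + 25 = 18 → 's'
  'e' (4) + 25 = 3 → 'd'
Result = "szrsd"


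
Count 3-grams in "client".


Word: "client" (length 6)
Number of 3-grams = length - 3 + 1 = 6 - 3 + 1
= 4


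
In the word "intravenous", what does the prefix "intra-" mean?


Prefix: intra-
As in: intravenous -> intra- + venous
Meaning = within


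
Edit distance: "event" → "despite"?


Word 1: "event" (length 5)
Word 2: "despite" (length 7)
One optimal edit sequence (insert/delete/substitute each cost 1):
  1. insert 'd'  (+1)
  2. keep 'e'
  3. substitute 'v' -> 's'  (+1)
  4. substitute 'e' -> 'p'  (+1)
  5. substitute 'n' -> 'i'  (+1)
  6. keep 't'
  7. insert 'e'  (+1)
Total edit operations: 5
Edit distance = 5


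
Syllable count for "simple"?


Word: "simple"
Syllable breakdown: sim-ple
Counting: 2 parts
= 2 syllables


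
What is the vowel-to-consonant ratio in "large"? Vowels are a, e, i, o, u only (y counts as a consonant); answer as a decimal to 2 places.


Word: "large"
Vowels (a,e,i,o,u): 2
Consonants: 3
Ratio = 2/3
= 0.67


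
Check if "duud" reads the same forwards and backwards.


Word: "duud"
Reversed: "duud"
Forward == Backward? duud == duud
Palindrome = Yes


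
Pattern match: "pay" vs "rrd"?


Pattern of "pay": [0, 1, 2]
Pattern of "rrd": [0, 0, 1]
Patterns do not match
Same pattern = No


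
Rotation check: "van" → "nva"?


Word: "van", Candidate: "nva"
Method: check if candidate is substring of word+word
"vanvan" contains "nva"? Yes
Is rotation = Yes


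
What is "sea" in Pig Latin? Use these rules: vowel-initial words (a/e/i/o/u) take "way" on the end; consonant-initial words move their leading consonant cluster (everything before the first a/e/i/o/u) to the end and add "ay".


Word: "sea"
Starts with consonant(s) → move to end, add 'ay'
Consonant cluster: "s"
Pig Latin = "easay"


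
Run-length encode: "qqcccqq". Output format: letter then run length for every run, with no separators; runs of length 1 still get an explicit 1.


String: "qqcccqq"
Scanning for consecutive runs:
  'q' x 2
  'c' x 3
  'q' x 2
RLE = "q2c3q2"


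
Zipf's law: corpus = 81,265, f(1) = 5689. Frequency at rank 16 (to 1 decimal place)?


Zipf's law: f(r) = f(1) / r
f(1) = 5689
f(16) = 5689 / 16
= 355.6 occurrences


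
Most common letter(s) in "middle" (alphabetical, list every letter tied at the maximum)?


Word: "middle"
Letter counts:
  'd': 2
  'e': 1
  'i': 1
  'l': 1
  'm': 1
Maximum count = 2
Most frequent = 'd' (2 times each)


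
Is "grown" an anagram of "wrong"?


Word 1: "wrong" → sorted: gnorw
Word 2: "grown" → sorted: gnorw
Same letters? gnorw == gnorw
Anagram = Yes


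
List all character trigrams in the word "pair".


Word: "pair" (length 4)
Number of trigrams = 4 - 3 + 1 = 2
  Position 0: "pai"
  Position 1: "air"
Trigrams = "pai", "air"


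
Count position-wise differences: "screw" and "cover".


Comparing character by character (same length = 5):
  Pos 0: 's' vs 'c' !=
  Pos 1: 'c' vs 'o' !=
  Pos 2: 'r' vs 'v' !=
  Pos 3: 'e' vs 'e' =
  Pos 4: 'w' vs 'r' !=
Hamming distance = 4


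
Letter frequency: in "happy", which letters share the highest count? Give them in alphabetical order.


Word: "happy"
Letter counts:
  'a': 1
  'h': 1
  'p': 2
  'y': 1
Maximum count = 2
Most frequent = 'p' (2 times each)


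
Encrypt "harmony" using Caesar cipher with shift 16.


Word: "harmony"
Shift: 16
Each letter → (letter + shift) mod 26:
  'h' (7) + 16 = 23 → 'x'
  'a' (0) + 16 = 16 → 'q'
  'r' (17) + 16 = 7 → 'h'
  'm' (12) + 16 = 2 → 'c'
  'o' (14) + 16 = 4 → 'e'
  'n' (13) + 16 = 3 → 'd'
  'y' (24) + 16 = 14 → 'o'
Result = "xqhcedo"


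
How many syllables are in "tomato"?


Word: "tomato"
Syllable breakdown: to-ma-to
Counting: 3 parts
= 3 syllables


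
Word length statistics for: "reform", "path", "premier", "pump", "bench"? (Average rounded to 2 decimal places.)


Lengths: "reform"=6, "path"=4, "premier"=7, "pump"=4, "bench"=5
Sum = 26, Count = 5
Average = 26/5 = 5.20
= avg=5.20, min=4, max=7


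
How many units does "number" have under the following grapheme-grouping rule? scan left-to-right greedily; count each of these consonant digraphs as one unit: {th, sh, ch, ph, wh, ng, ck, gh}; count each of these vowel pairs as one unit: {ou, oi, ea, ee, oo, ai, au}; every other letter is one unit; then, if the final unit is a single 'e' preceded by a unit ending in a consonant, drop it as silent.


Word: "number" (6 letters)
Left-to-right scan:
  (1) 'n' (letter)
  (2) 'u' (letter)
  (3) 'm' (letter)
  (4) 'b' (letter)
  (5) 'e' (letter)
  (6) 'r' (letter)
Units from scan: 6
Sound units = 6 units


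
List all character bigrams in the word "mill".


Word: "mill" (length 4)
Number of bigrams = 4 - 2 + 1 = 3
  Position 0: "mi"
  Position 1: "il"
  Position 2: "ll"
Bigrams = "mi", "il", "ll"


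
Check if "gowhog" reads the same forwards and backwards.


Word: "gowhog"
Reversed: "gohwog"
Forward == Backward? gowhog != gohwog
Palindrome = No


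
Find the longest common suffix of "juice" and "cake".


Word 1: "juice"
Word 2: "cake"
Comparing from end:
  Pos -1: 'e' == 'e'
  Pos -2: 'c' != 'k' (stop)
LCS = "e" (length 1)


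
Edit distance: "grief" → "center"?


Word 1: "grief" (length 5)
Word 2: "center" (length 6)
One optimal edit sequence (insert/delete/substitute each cost 1):
  1. insert 'c'  (+1)
  2. substitute 'g' -> 'e'  (+1)
  3. substitute 'r' -> 'n'  (+1)
  4. substitute 'i' -> 't'  (+1)
  5. keep 'e'
  6. substitute 'f' -> 'r'  (+1)
Total edit operations: 5
Edit distance = 5


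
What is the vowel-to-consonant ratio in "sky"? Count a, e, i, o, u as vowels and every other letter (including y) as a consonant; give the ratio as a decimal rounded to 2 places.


Word: "sky"
Vowels (a,e,i,o,u): 0
Consonants: 3
Ratio = 0/3
= 0.00


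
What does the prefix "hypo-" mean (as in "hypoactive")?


Prefix: hypo-
As in: hypoactive -> hypo- + active
Meaning = under / below normal


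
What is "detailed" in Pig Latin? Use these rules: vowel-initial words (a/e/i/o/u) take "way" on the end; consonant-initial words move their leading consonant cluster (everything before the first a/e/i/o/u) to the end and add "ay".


Word: "detailed"
Starts with consonant(s) → move to end, add 'ay'
Consonant cluster: "d"
Pig Latin = "etailedday"
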